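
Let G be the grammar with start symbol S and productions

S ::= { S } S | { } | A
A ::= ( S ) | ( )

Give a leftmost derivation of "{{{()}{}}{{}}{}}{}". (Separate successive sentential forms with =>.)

S => {S}S => {{S}S}S => {{{S}S}S}S => {{{A}S}S}S => {{{()}S}S}S => {{{()}{}}S}S => {{{()}{}}{S}S}S => {{{()}{}}{{}}S}S => {{{()}{}}{{}}{}}S => {{{()}{}}{{}}{}}{}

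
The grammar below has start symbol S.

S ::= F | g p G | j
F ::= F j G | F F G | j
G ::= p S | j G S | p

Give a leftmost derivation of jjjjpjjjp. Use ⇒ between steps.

S ⇒ F ⇒ FjG ⇒ FjGjG ⇒ jjGjG ⇒ jjjGSjG ⇒ jjjjGSSjG ⇒ jjjjpSSjG ⇒ jjjjpjSjG ⇒ jjjjpjjjG ⇒ jjjjpjjjp

S ⇒ F   [S ::= F]
F ⇒ FjG   [F ::= F j G]
FjG ⇒ FjGjG   [F ::= F j G]
FjGjG ⇒ jjGjG   [F ::= j]
jjGjG ⇒ jjjGSjG   [G ::= j G S]
jjjGSjG ⇒ jjjjGSSjG   [G ::= j G S]
jjjjGSSjG ⇒ jjjjpSSjG   [G ::= p]
jjjjpSSjG ⇒ jjjjpjSjG   [S ::= j]
jjjjpjSjG ⇒ jjjjpjjjG   [S ::= j]
jjjjpjjjG ⇒ jjjjpjjjp   [G ::= p]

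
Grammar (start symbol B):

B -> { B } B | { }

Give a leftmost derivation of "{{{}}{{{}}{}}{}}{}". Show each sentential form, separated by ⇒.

B ⇒ {B}B ⇒ {{B}B}B ⇒ {{{}}B}B ⇒ {{{}}{B}B}B ⇒ {{{}}{{B}B}B}B ⇒ {{{}}{{{}}B}B}B ⇒ {{{}}{{{}}{}}B}B ⇒ {{{}}{{{}}{}}{}}B ⇒ {{{}}{{{}}{}}{}}{}

B ⇒ {B}B   [B -> { B } B]
{B}B ⇒ {{B}B}B   [B -> { B } B]
{{B}B}B ⇒ {{{}}B}B   [B -> { }]
{{{}}B}B ⇒ {{{}}{B}B}B   [B -> { B } B]
{{{}}{B}B}B ⇒ {{{}}{{B}B}B}B   [B -> { B } B]
{{{}}{{B}B}B}B ⇒ {{{}}{{{}}B}B}B   [B -> { }]
{{{}}{{{}}B}B}B ⇒ {{{}}{{{}}{}}B}B   [B -> { }]
{{{}}{{{}}{}}B}B ⇒ {{{}}{{{}}{}}{}}B   [B -> { }]
{{{}}{{{}}{}}{}}B ⇒ {{{}}{{{}}{}}{}}{}   [B -> { }]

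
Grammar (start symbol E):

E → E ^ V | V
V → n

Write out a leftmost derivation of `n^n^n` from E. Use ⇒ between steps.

E ⇒ E^V   [E → E ^ V]
E^V ⇒ E^V^V   [E → E ^ V]
E^V^V ⇒ V^V^V   [E → V]
V^V^V ⇒ n^V^V   [V → n]
n^V^V ⇒ n^n^V   [V → n]
n^n^V ⇒ n^n^n   [V → n]

E⇒E^V⇒E^V^V⇒V^V^V⇒n^V^V⇒n^n^V⇒n^n^n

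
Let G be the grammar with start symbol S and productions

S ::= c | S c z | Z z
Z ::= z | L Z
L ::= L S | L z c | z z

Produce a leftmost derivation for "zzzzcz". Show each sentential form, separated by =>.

S => Scz => Zzcz => LZzcz => zzZzcz => zzzzcz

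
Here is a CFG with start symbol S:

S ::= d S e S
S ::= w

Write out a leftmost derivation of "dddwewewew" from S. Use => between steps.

S => dSeS => ddSeSeS => dddSeSeSeS => dddweSeSeS => dddweweSeS => dddweweweS => dddwewewew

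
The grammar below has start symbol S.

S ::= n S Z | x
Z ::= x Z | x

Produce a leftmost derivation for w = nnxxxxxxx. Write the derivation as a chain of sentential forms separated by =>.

S => nSZ   [S ::= n S Z]
nSZ => nnSZZ   [S ::= n S Z]
nnSZZ => nnxZZ   [S ::= x]
nnxZZ => nnxxZZ   [Z ::= x Z]
nnxxZZ => nnxxxZZ   [Z ::= x Z]
nnxxxZZ => nnxxxxZ   [Z ::= x]
nnxxxxZ => nnxxxxxZ   [Z ::= x Z]
nnxxxxxZ => nnxxxxxxZ   [Z ::= x Z]
nnxxxxxxZ => nnxxxxxxx   [Z ::= x]

S => nSZ => nnSZZ => nnxZZ => nnxxZZ => nnxxxZZ => nnxxxxZ => nnxxxxxZ => nnxxxxxxZ => nnxxxxxxx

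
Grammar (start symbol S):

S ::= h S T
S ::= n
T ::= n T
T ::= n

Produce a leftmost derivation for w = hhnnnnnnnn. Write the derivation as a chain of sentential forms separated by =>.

S=>hST=>hhSTT=>hhnTT=>hhnnTT=>hhnnnTT=>hhnnnnTT=>hhnnnnnTT=>hhnnnnnnT=>hhnnnnnnnT=>hhnnnnnnnn

S => hST   [S ::= h S T]
hST => hhSTT   [S ::= h S T]
hhSTT => hhnTT   [S ::= n]
hhnTT => hhnnTT   [T ::= n T]
hhnnTT => hhnnnTT   [T ::= n T]
hhnnnTT => hhnnnnTT   [T ::= n T]
hhnnnnTT => hhnnnnnTT   [T ::= n T]
hhnnnnnTT => hhnnnnnnT   [T ::= n]
hhnnnnnnT => hhnnnnnnnT   [T ::= n T]
hhnnnnnnnT => hhnnnnnnnn   [T ::= n]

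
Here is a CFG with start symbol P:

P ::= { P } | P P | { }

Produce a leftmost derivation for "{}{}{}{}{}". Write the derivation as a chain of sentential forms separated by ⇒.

P⇒PP⇒PPP⇒PPPP⇒PPPPP⇒{}PPPP⇒{}{}PPP⇒{}{}{}PP⇒{}{}{}{}P⇒{}{}{}{}{}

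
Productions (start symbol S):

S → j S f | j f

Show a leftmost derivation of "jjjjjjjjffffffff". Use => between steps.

S => jSf => jjSff => jjjSfff => jjjjSffff => jjjjjSfffff => jjjjjjSffffff => jjjjjjjSfffffff => jjjjjjjjffffffff

S => jSf   [S → j S f]
jSf => jjSff   [S → j S f]
jjSff => jjjSfff   [S → j S f]
jjjSfff => jjjjSffff   [S → j S f]
jjjjSffff => jjjjjSfffff   [S → j S f]
jjjjjSfffff => jjjjjjSffffff   [S → j S f]
jjjjjjSffffff => jjjjjjjSfffffff   [S → j S f]
jjjjjjjSfffffff => jjjjjjjjffffffff   [S → j f]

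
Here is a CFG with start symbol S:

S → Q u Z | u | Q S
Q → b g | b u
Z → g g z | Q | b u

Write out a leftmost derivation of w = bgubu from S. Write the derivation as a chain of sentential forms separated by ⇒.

S ⇒ QuZ   [S → Q u Z]
QuZ ⇒ bguZ   [Q → b g]
bguZ ⇒ bgubu   [Z → b u]

S⇒QuZ⇒bguZ⇒bgubu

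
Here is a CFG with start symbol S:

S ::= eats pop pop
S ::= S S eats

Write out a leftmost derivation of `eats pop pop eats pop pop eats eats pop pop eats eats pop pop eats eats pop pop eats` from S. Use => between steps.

S => S S eats   [S ::= S S eats]
S S eats => S S eats S eats   [S ::= S S eats]
S S eats S eats => S S eats S eats S eats   [S ::= S S eats]
S S eats S eats S eats => S S eats S eats S eats S eats   [S ::= S S eats]
S S eats S eats S eats S eats => eats pop pop S eats S eats S eats S eats   [S ::= eats pop pop]
eats pop pop S eats S eats S eats S eats => eats pop pop eats pop pop eats S eats S eats S eats   [S ::= eats pop pop]
eats pop pop eats pop pop eats S eats S eats S eats => eats pop pop eats pop pop eats eats pop pop eats S eats S eats   [S ::= eats pop pop]
eats pop pop eats pop pop eats eats pop pop eats S eats S eats => eats pop pop eats pop pop eats eats pop pop eats eats pop pop eats S eats   [S ::= eats pop pop]
eats pop pop eats pop pop eats eats pop pop eats eats pop pop eats S eats => eats pop pop eats pop pop eats eats pop pop eats eats pop pop eats eats pop pop eats   [S ::= eats pop pop]

S => S S eats => S S eats S eats => S S eats S eats S eats => S S eats S eats S eats S eats => eats pop pop S eats S eats S eats S eats => eats pop pop eats pop pop eats S eats S eats S eats => eats pop pop eats pop pop eats eats pop pop eats S eats S eats => eats pop pop eats pop pop eats eats pop pop eats eats pop pop eats S eats => eats pop pop eats pop pop eats eats pop pop eats eats pop pop eats eats pop pop eats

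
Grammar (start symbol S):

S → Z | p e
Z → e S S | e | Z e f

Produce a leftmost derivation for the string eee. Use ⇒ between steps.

S ⇒ Z ⇒ eSS ⇒ eZS ⇒ eeS ⇒ eeZ ⇒ eee

S ⇒ Z   [S → Z]
Z ⇒ eSS   [Z → e S S]
eSS ⇒ eZS   [S → Z]
eZS ⇒ eeS   [Z → e]
eeS ⇒ eeZ   [S → Z]
eeZ ⇒ eee   [Z → e]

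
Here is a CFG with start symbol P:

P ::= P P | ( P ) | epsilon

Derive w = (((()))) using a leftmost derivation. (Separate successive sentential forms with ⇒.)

P⇒PP⇒(P)P⇒((P))P⇒(((P)))P⇒(((PP)))P⇒((((P)P)))P⇒(((()P)))P⇒(((())))P⇒(((())))

P ⇒ PP   [P ::= P P]
PP ⇒ (P)P   [P ::= ( P )]
(P)P ⇒ ((P))P   [P ::= ( P )]
((P))P ⇒ (((P)))P   [P ::= ( P )]
(((P)))P ⇒ (((PP)))P   [P ::= P P]
(((PP)))P ⇒ ((((P)P)))P   [P ::= ( P )]
((((P)P)))P ⇒ (((()P)))P   [P ::= epsilon]
(((()P)))P ⇒ (((())))P   [P ::= epsilon]
(((())))P ⇒ (((())))   [P ::= epsilon]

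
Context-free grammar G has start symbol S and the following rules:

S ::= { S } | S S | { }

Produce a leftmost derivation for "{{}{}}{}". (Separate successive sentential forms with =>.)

S => SS   [S ::= S S]
SS => {S}S   [S ::= { S }]
{S}S => {SS}S   [S ::= S S]
{SS}S => {{}S}S   [S ::= { }]
{{}S}S => {{}{}}S   [S ::= { }]
{{}{}}S => {{}{}}{}   [S ::= { }]

S=>SS=>{S}S=>{SS}S=>{{}S}S=>{{}{}}S=>{{}{}}{}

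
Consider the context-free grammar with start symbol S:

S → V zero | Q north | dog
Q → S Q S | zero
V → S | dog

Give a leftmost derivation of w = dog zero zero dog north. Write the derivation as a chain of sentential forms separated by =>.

S => Q north   [S → Q north]
Q north => S Q S north   [Q → S Q S]
S Q S north => V zero Q S north   [S → V zero]
V zero Q S north => dog zero Q S north   [V → dog]
dog zero Q S north => dog zero zero S north   [Q → zero]
dog zero zero S north => dog zero zero dog north   [S → dog]

S => Q north => S Q S north => V zero Q S north => dog zero Q S north => dog zero zero S north => dog zero zero dog north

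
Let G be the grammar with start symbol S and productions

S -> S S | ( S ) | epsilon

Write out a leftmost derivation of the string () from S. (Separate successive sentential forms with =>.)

S => SS => SSS => SSSS => SSSSS => SSSSSS => (S)SSSSS => ()SSSSS => ()SSSS => ()SSS => ()SS => ()S => ()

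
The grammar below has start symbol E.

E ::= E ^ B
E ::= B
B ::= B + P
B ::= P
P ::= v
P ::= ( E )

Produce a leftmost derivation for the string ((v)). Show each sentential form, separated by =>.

E=>B=>P=>(E)=>(B)=>(P)=>((E))=>((B))=>((P))=>((v))

E => B   [E ::= B]
B => P   [B ::= P]
P => (E)   [P ::= ( E )]
(E) => (B)   [E ::= B]
(B) => (P)   [B ::= P]
(P) => ((E))   [P ::= ( E )]
((E)) => ((B))   [E ::= B]
((B)) => ((P))   [B ::= P]
((P)) => ((v))   [P ::= v]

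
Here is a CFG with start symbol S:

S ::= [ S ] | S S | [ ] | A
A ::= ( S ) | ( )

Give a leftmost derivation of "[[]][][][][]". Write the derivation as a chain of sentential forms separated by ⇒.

S ⇒ SS   [S ::= S S]
SS ⇒ SSS   [S ::= S S]
SSS ⇒ SSSS   [S ::= S S]
SSSS ⇒ SSSSS   [S ::= S S]
SSSSS ⇒ [S]SSSS   [S ::= [ S ]]
[S]SSSS ⇒ [[]]SSSS   [S ::= [ ]]
[[]]SSSS ⇒ [[]][]SSS   [S ::= [ ]]
[[]][]SSS ⇒ [[]][][]SS   [S ::= [ ]]
[[]][][]SS ⇒ [[]][][][]S   [S ::= [ ]]
[[]][][][]S ⇒ [[]][][][][]   [S ::= [ ]]

S ⇒ SS ⇒ SSS ⇒ SSSS ⇒ SSSSS ⇒ [S]SSSS ⇒ [[]]SSSS ⇒ [[]][]SSS ⇒ [[]][][]SS ⇒ [[]][][][]S ⇒ [[]][][][][]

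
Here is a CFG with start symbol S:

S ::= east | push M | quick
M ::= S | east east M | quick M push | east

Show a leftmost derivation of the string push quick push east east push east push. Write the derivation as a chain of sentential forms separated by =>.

S => push M => push quick M push => push quick S push => push quick push M push => push quick push east east M push => push quick push east east S push => push quick push east east push M push => push quick push east east push east push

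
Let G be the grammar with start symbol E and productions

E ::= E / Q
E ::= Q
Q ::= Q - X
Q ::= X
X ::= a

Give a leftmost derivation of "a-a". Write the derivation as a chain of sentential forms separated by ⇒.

E ⇒ Q ⇒ Q-X ⇒ X-X ⇒ a-X ⇒ a-a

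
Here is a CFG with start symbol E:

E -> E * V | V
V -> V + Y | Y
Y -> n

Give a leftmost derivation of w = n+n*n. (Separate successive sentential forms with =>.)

E => E*V   [E -> E * V]
E*V => V*V   [E -> V]
V*V => V+Y*V   [V -> V + Y]
V+Y*V => Y+Y*V   [V -> Y]
Y+Y*V => n+Y*V   [Y -> n]
n+Y*V => n+n*V   [Y -> n]
n+n*V => n+n*Y   [V -> Y]
n+n*Y => n+n*n   [Y -> n]

E => E*V => V*V => V+Y*V => Y+Y*V => n+Y*V => n+n*V => n+n*Y => n+n*n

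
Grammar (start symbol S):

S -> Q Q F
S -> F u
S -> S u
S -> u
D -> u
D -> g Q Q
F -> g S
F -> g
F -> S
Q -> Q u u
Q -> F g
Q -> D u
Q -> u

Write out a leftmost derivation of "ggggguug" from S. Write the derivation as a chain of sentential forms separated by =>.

S => QQF => FgQF => ggQF => ggDuF => gggQQuF => gggFgQuF => gggggQuF => ggggguuF => ggggguug

S => QQF   [S -> Q Q F]
QQF => FgQF   [Q -> F g]
FgQF => ggQF   [F -> g]
ggQF => ggDuF   [Q -> D u]
ggDuF => gggQQuF   [D -> g Q Q]
gggQQuF => gggFgQuF   [Q -> F g]
gggFgQuF => gggggQuF   [F -> g]
gggggQuF => ggggguuF   [Q -> u]
ggggguuF => ggggguug   [F -> g]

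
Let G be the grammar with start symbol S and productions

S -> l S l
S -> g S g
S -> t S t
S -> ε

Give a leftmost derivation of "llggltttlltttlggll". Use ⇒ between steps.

S⇒lSl⇒llSll⇒llgSgll⇒llggSggll⇒llgglSlggll⇒llggltStlggll⇒llgglttSttlggll⇒llggltttStttlggll⇒llggltttlSltttlggll⇒llggltttlltttlggll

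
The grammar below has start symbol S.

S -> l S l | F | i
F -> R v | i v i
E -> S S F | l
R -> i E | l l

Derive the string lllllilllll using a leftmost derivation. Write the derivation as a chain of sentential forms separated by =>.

S=>lSl=>llSll=>lllSlll=>llllSllll=>lllllSlllll=>lllllilllll

S => lSl   [S -> l S l]
lSl => llSll   [S -> l S l]
llSll => lllSlll   [S -> l S l]
lllSlll => llllSllll   [S -> l S l]
llllSllll => lllllSlllll   [S -> l S l]
lllllSlllll => lllllilllll   [S -> i]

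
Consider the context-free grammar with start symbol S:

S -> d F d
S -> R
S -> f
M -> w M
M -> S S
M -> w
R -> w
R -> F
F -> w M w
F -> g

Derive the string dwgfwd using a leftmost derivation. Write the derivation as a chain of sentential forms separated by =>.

S=>dFd=>dwMwd=>dwSSwd=>dwRSwd=>dwFSwd=>dwgSwd=>dwgfwd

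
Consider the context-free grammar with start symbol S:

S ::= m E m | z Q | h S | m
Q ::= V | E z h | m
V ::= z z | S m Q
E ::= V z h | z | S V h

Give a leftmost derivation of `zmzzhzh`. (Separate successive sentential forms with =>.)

S=>zQ=>zEzh=>zSVhzh=>zmVhzh=>zmzzhzh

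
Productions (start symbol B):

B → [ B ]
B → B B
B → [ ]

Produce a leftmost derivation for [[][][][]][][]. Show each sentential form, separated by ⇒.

B⇒BB⇒BBB⇒[B]BB⇒[BB]BB⇒[BBB]BB⇒[BBBB]BB⇒[[]BBB]BB⇒[[][]BB]BB⇒[[][][]B]BB⇒[[][][][]]BB⇒[[][][][]][]B⇒[[][][][]][][]

B ⇒ BB   [B → B B]
BB ⇒ BBB   [B → B B]
BBB ⇒ [B]BB   [B → [ B ]]
[B]BB ⇒ [BB]BB   [B → B B]
[BB]BB ⇒ [BBB]BB   [B → B B]
[BBB]BB ⇒ [BBBB]BB   [B → B B]
[BBBB]BB ⇒ [[]BBB]BB   [B → [ ]]
[[]BBB]BB ⇒ [[][]BB]BB   [B → [ ]]
[[][]BB]BB ⇒ [[][][]B]BB   [B → [ ]]
[[][][]B]BB ⇒ [[][][][]]BB   [B → [ ]]
[[][][][]]BB ⇒ [[][][][]][]B   [B → [ ]]
[[][][][]][]B ⇒ [[][][][]][][]   [B → [ ]]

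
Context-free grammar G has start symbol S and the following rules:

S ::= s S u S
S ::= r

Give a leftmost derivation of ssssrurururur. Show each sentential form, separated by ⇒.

S⇒sSuS⇒ssSuSuS⇒sssSuSuSuS⇒ssssSuSuSuSuS⇒ssssruSuSuSuS⇒ssssruruSuSuS⇒ssssrururuSuS⇒ssssrurururuS⇒ssssrurururur

S ⇒ sSuS   [S ::= s S u S]
sSuS ⇒ ssSuSuS   [S ::= s S u S]
ssSuSuS ⇒ sssSuSuSuS   [S ::= s S u S]
sssSuSuSuS ⇒ ssssSuSuSuSuS   [S ::= s S u S]
ssssSuSuSuSuS ⇒ ssssruSuSuSuS   [S ::= r]
ssssruSuSuSuS ⇒ ssssruruSuSuS   [S ::= r]
ssssruruSuSuS ⇒ ssssrururuSuS   [S ::= r]
ssssrururuSuS ⇒ ssssrurururuS   [S ::= r]
ssssrurururuS ⇒ ssssrurururur   [S ::= r]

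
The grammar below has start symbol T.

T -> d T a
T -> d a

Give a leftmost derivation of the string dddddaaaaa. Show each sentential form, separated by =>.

T => dTa   [T -> d T a]
dTa => ddTaa   [T -> d T a]
ddTaa => dddTaaa   [T -> d T a]
dddTaaa => ddddTaaaa   [T -> d T a]
ddddTaaaa => dddddaaaaa   [T -> d a]

T=>dTa=>ddTaa=>dddTaaa=>ddddTaaaa=>dddddaaaaa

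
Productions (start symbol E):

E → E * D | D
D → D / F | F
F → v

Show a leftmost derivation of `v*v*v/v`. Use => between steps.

E => E*D => E*D*D => D*D*D => F*D*D => v*D*D => v*F*D => v*v*D => v*v*D/F => v*v*F/F => v*v*v/F => v*v*v/v

E => E*D   [E → E * D]
E*D => E*D*D   [E → E * D]
E*D*D => D*D*D   [E → D]
D*D*D => F*D*D   [D → F]
F*D*D => v*D*D   [F → v]
v*D*D => v*F*D   [D → F]
v*F*D => v*v*D   [F → v]
v*v*D => v*v*D/F   [D → D / F]
v*v*D/F => v*v*F/F   [D → F]
v*v*F/F => v*v*v/F   [F → v]
v*v*v/F => v*v*v/v   [F → v]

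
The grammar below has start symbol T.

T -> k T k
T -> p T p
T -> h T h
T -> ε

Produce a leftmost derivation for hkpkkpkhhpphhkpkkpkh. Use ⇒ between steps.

T ⇒ hTh ⇒ hkTkh ⇒ hkpTpkh ⇒ hkpkTkpkh ⇒ hkpkkTkkpkh ⇒ hkpkkpTpkkpkh ⇒ hkpkkpkTkpkkpkh ⇒ hkpkkpkhThkpkkpkh ⇒ hkpkkpkhhThhkpkkpkh ⇒ hkpkkpkhhpTphhkpkkpkh ⇒ hkpkkpkhhpphhkpkkpkh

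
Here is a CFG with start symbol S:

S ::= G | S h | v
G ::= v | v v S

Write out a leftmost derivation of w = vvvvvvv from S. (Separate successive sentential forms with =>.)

S => G   [S ::= G]
G => vvS   [G ::= v v S]
vvS => vvG   [S ::= G]
vvG => vvvvS   [G ::= v v S]
vvvvS => vvvvG   [S ::= G]
vvvvG => vvvvvvS   [G ::= v v S]
vvvvvvS => vvvvvvG   [S ::= G]
vvvvvvG => vvvvvvv   [G ::= v]

S => G => vvS => vvG => vvvvS => vvvvG => vvvvvvS => vvvvvvG => vvvvvvv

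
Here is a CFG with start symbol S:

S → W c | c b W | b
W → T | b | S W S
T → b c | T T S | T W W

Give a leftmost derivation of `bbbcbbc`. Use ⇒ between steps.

S ⇒ Wc ⇒ SWSc ⇒ WcWSc ⇒ SWScWSc ⇒ bWScWSc ⇒ bbScWSc ⇒ bbbcWSc ⇒ bbbcbSc ⇒ bbbcbbc

S ⇒ Wc   [S → W c]
Wc ⇒ SWSc   [W → S W S]
SWSc ⇒ WcWSc   [S → W c]
WcWSc ⇒ SWScWSc   [W → S W S]
SWScWSc ⇒ bWScWSc   [S → b]
bWScWSc ⇒ bbScWSc   [W → b]
bbScWSc ⇒ bbbcWSc   [S → b]
bbbcWSc ⇒ bbbcbSc   [W → b]
bbbcbSc ⇒ bbbcbbc   [S → b]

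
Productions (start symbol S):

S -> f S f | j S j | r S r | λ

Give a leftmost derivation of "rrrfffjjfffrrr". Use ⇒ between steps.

S ⇒ rSr ⇒ rrSrr ⇒ rrrSrrr ⇒ rrrfSfrrr ⇒ rrrffSffrrr ⇒ rrrfffSfffrrr ⇒ rrrfffjSjfffrrr ⇒ rrrfffjjfffrrr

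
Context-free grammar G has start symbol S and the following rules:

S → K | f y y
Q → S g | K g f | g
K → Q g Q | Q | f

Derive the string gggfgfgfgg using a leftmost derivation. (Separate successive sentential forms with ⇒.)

S ⇒ K ⇒ QgQ ⇒ KgfgQ ⇒ QgQgfgQ ⇒ SggQgfgQ ⇒ KggQgfgQ ⇒ QggQgfgQ ⇒ gggQgfgQ ⇒ gggKgfgfgQ ⇒ gggfgfgfgQ ⇒ gggfgfgfgg

S ⇒ K   [S → K]
K ⇒ QgQ   [K → Q g Q]
QgQ ⇒ KgfgQ   [Q → K g f]
KgfgQ ⇒ QgQgfgQ   [K → Q g Q]
QgQgfgQ ⇒ SggQgfgQ   [Q → S g]
SggQgfgQ ⇒ KggQgfgQ   [S → K]
KggQgfgQ ⇒ QggQgfgQ   [K → Q]
QggQgfgQ ⇒ gggQgfgQ   [Q → g]
gggQgfgQ ⇒ gggKgfgfgQ   [Q → K g f]
gggKgfgfgQ ⇒ gggfgfgfgQ   [K → f]
gggfgfgfgQ ⇒ gggfgfgfgg   [Q → g]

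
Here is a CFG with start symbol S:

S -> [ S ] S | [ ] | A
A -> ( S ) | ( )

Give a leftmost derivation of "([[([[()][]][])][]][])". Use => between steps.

S=>A=>(S)=>([S]S)=>([[S]S]S)=>([[A]S]S)=>([[(S)]S]S)=>([[([S]S)]S]S)=>([[([[S]S]S)]S]S)=>([[([[A]S]S)]S]S)=>([[([[()]S]S)]S]S)=>([[([[()][]]S)]S]S)=>([[([[()][]][])]S]S)=>([[([[()][]][])][]]S)=>([[([[()][]][])][]][])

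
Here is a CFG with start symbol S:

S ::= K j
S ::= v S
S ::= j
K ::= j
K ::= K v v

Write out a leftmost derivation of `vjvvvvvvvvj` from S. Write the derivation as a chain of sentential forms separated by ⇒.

S ⇒ vS ⇒ vKj ⇒ vKvvj ⇒ vKvvvvj ⇒ vKvvvvvvj ⇒ vKvvvvvvvvj ⇒ vjvvvvvvvvj

S ⇒ vS   [S ::= v S]
vS ⇒ vKj   [S ::= K j]
vKj ⇒ vKvvj   [K ::= K v v]
vKvvj ⇒ vKvvvvj   [K ::= K v v]
vKvvvvj ⇒ vKvvvvvvj   [K ::= K v v]
vKvvvvvvj ⇒ vKvvvvvvvvj   [K ::= K v v]
vKvvvvvvvvj ⇒ vjvvvvvvvvj   [K ::= j]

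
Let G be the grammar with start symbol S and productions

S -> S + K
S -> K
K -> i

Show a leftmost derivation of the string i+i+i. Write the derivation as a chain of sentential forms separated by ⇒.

S ⇒ S+K ⇒ S+K+K ⇒ K+K+K ⇒ i+K+K ⇒ i+i+K ⇒ i+i+i

S ⇒ S+K   [S -> S + K]
S+K ⇒ S+K+K   [S -> S + K]
S+K+K ⇒ K+K+K   [S -> K]
K+K+K ⇒ i+K+K   [K -> i]
i+K+K ⇒ i+i+K   [K -> i]
i+i+K ⇒ i+i+i   [K -> i]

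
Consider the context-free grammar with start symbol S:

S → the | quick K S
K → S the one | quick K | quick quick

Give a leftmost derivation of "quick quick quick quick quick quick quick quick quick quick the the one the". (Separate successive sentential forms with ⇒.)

S ⇒ quick K S ⇒ quick quick K S ⇒ quick quick quick K S ⇒ quick quick quick quick quick S ⇒ quick quick quick quick quick quick K S ⇒ quick quick quick quick quick quick quick K S ⇒ quick quick quick quick quick quick quick S the one S ⇒ quick quick quick quick quick quick quick quick K S the one S ⇒ quick quick quick quick quick quick quick quick quick quick S the one S ⇒ quick quick quick quick quick quick quick quick quick quick the the one S ⇒ quick quick quick quick quick quick quick quick quick quick the the one the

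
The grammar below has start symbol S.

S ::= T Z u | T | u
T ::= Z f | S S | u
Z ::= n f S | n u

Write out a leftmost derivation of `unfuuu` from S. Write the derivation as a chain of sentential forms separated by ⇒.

S ⇒ T ⇒ SS ⇒ TZuS ⇒ uZuS ⇒ unfSuS ⇒ unfuuS ⇒ unfuuT ⇒ unfuuu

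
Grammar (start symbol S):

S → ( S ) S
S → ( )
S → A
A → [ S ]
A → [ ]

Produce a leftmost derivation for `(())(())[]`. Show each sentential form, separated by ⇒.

S ⇒ (S)S ⇒ (())S ⇒ (())(S)S ⇒ (())(())S ⇒ (())(())A ⇒ (())(())[]

S ⇒ (S)S   [S → ( S ) S]
(S)S ⇒ (())S   [S → ( )]
(())S ⇒ (())(S)S   [S → ( S ) S]
(())(S)S ⇒ (())(())S   [S → ( )]
(())(())S ⇒ (())(())A   [S → A]
(())(())A ⇒ (())(())[]   [A → [ ]]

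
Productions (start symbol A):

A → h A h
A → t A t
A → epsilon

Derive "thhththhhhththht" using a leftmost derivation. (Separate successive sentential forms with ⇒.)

A ⇒ tAt   [A → t A t]
tAt ⇒ thAht   [A → h A h]
thAht ⇒ thhAhht   [A → h A h]
thhAhht ⇒ thhtAthht   [A → t A t]
thhtAthht ⇒ thhthAhthht   [A → h A h]
thhthAhthht ⇒ thhthtAththht   [A → t A t]
thhthtAththht ⇒ thhththAhththht   [A → h A h]
thhththAhththht ⇒ thhththhAhhththht   [A → h A h]
thhththhAhhththht ⇒ thhththhhhththht   [A → epsilon]

A⇒tAt⇒thAht⇒thhAhht⇒thhtAthht⇒thhthAhthht⇒thhthtAththht⇒thhththAhththht⇒thhththhAhhththht⇒thhththhhhththht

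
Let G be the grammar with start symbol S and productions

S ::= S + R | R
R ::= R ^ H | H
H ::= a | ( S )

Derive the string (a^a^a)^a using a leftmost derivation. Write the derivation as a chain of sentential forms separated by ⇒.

S ⇒ R ⇒ R^H ⇒ H^H ⇒ (S)^H ⇒ (R)^H ⇒ (R^H)^H ⇒ (R^H^H)^H ⇒ (H^H^H)^H ⇒ (a^H^H)^H ⇒ (a^a^H)^H ⇒ (a^a^a)^H ⇒ (a^a^a)^a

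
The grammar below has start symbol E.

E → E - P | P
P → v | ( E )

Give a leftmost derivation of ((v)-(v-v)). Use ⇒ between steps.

E ⇒ P   [E → P]
P ⇒ (E)   [P → ( E )]
(E) ⇒ (E-P)   [E → E - P]
(E-P) ⇒ (P-P)   [E → P]
(P-P) ⇒ ((E)-P)   [P → ( E )]
((E)-P) ⇒ ((P)-P)   [E → P]
((P)-P) ⇒ ((v)-P)   [P → v]
((v)-P) ⇒ ((v)-(E))   [P → ( E )]
((v)-(E)) ⇒ ((v)-(E-P))   [E → E - P]
((v)-(E-P)) ⇒ ((v)-(P-P))   [E → P]
((v)-(P-P)) ⇒ ((v)-(v-P))   [P → v]
((v)-(v-P)) ⇒ ((v)-(v-v))   [P → v]

E ⇒ P ⇒ (E) ⇒ (E-P) ⇒ (P-P) ⇒ ((E)-P) ⇒ ((P)-P) ⇒ ((v)-P) ⇒ ((v)-(E)) ⇒ ((v)-(E-P)) ⇒ ((v)-(P-P)) ⇒ ((v)-(v-P)) ⇒ ((v)-(v-v))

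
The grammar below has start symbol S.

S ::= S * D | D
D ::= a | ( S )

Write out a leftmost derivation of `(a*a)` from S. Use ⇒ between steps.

S ⇒ D ⇒ (S) ⇒ (S*D) ⇒ (D*D) ⇒ (a*D) ⇒ (a*a)

S ⇒ D   [S ::= D]
D ⇒ (S)   [D ::= ( S )]
(S) ⇒ (S*D)   [S ::= S * D]
(S*D) ⇒ (D*D)   [S ::= D]
(D*D) ⇒ (a*D)   [D ::= a]
(a*D) ⇒ (a*a)   [D ::= a]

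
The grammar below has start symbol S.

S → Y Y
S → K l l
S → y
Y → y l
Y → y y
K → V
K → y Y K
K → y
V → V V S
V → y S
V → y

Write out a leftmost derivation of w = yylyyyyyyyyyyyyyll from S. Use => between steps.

S=>Kll=>yYKll=>yylKll=>yylyYKll=>yylyyyKll=>yylyyyyYKll=>yylyyyyyyKll=>yylyyyyyyyYKll=>yylyyyyyyyyyKll=>yylyyyyyyyyyyYKll=>yylyyyyyyyyyyyyKll=>yylyyyyyyyyyyyyyll

S => Kll   [S → K l l]
Kll => yYKll   [K → y Y K]
yYKll => yylKll   [Y → y l]
yylKll => yylyYKll   [K → y Y K]
yylyYKll => yylyyyKll   [Y → y y]
yylyyyKll => yylyyyyYKll   [K → y Y K]
yylyyyyYKll => yylyyyyyyKll   [Y → y y]
yylyyyyyyKll => yylyyyyyyyYKll   [K → y Y K]
yylyyyyyyyYKll => yylyyyyyyyyyKll   [Y → y y]
yylyyyyyyyyyKll => yylyyyyyyyyyyYKll   [K → y Y K]
yylyyyyyyyyyyYKll => yylyyyyyyyyyyyyKll   [Y → y y]
yylyyyyyyyyyyyyKll => yylyyyyyyyyyyyyyll   [K → y]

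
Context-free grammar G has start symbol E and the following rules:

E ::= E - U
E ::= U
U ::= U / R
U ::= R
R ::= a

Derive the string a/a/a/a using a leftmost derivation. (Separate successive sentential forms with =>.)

E => U => U/R => U/R/R => U/R/R/R => R/R/R/R => a/R/R/R => a/a/R/R => a/a/a/R => a/a/a/a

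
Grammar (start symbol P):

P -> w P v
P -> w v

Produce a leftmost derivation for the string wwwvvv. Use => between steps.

P => wPv   [P -> w P v]
wPv => wwPvv   [P -> w P v]
wwPvv => wwwvvv   [P -> w v]

P => wPv => wwPvv => wwwvvv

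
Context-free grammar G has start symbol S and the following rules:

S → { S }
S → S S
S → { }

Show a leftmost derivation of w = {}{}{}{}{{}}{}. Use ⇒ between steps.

S ⇒ SS   [S → S S]
SS ⇒ SSS   [S → S S]
SSS ⇒ {}SS   [S → { }]
{}SS ⇒ {}{}S   [S → { }]
{}{}S ⇒ {}{}SS   [S → S S]
{}{}SS ⇒ {}{}{}S   [S → { }]
{}{}{}S ⇒ {}{}{}SS   [S → S S]
{}{}{}SS ⇒ {}{}{}SSS   [S → S S]
{}{}{}SSS ⇒ {}{}{}{}SS   [S → { }]
{}{}{}{}SS ⇒ {}{}{}{}{S}S   [S → { S }]
{}{}{}{}{S}S ⇒ {}{}{}{}{{}}S   [S → { }]
{}{}{}{}{{}}S ⇒ {}{}{}{}{{}}{}   [S → { }]

S ⇒ SS ⇒ SSS ⇒ {}SS ⇒ {}{}S ⇒ {}{}SS ⇒ {}{}{}S ⇒ {}{}{}SS ⇒ {}{}{}SSS ⇒ {}{}{}{}SS ⇒ {}{}{}{}{S}S ⇒ {}{}{}{}{{}}S ⇒ {}{}{}{}{{}}{}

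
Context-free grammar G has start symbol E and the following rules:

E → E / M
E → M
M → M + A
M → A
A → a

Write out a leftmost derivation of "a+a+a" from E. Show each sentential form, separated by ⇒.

E ⇒ M ⇒ M+A ⇒ M+A+A ⇒ A+A+A ⇒ a+A+A ⇒ a+a+A ⇒ a+a+a

E ⇒ M   [E → M]
M ⇒ M+A   [M → M + A]
M+A ⇒ M+A+A   [M → M + A]
M+A+A ⇒ A+A+A   [M → A]
A+A+A ⇒ a+A+A   [A → a]
a+A+A ⇒ a+a+A   [A → a]
a+a+A ⇒ a+a+a   [A → a]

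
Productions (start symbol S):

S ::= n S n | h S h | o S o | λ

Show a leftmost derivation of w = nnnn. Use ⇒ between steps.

S⇒nSn⇒nnSnn⇒nnnn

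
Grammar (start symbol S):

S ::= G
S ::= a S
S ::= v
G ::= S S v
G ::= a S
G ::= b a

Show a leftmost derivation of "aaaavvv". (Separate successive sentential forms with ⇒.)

S ⇒ aS ⇒ aaS ⇒ aaG ⇒ aaaS ⇒ aaaG ⇒ aaaSSv ⇒ aaaaSSv ⇒ aaaavSv ⇒ aaaavvv

S ⇒ aS   [S ::= a S]
aS ⇒ aaS   [S ::= a S]
aaS ⇒ aaG   [S ::= G]
aaG ⇒ aaaS   [G ::= a S]
aaaS ⇒ aaaG   [S ::= G]
aaaG ⇒ aaaSSv   [G ::= S S v]
aaaSSv ⇒ aaaaSSv   [S ::= a S]
aaaaSSv ⇒ aaaavSv   [S ::= v]
aaaavSv ⇒ aaaavvv   [S ::= v]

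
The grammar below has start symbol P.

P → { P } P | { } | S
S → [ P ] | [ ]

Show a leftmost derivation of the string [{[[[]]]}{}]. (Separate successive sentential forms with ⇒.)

P ⇒ S   [P → S]
S ⇒ [P]   [S → [ P ]]
[P] ⇒ [{P}P]   [P → { P } P]
[{P}P] ⇒ [{S}P]   [P → S]
[{S}P] ⇒ [{[P]}P]   [S → [ P ]]
[{[P]}P] ⇒ [{[S]}P]   [P → S]
[{[S]}P] ⇒ [{[[P]]}P]   [S → [ P ]]
[{[[P]]}P] ⇒ [{[[S]]}P]   [P → S]
[{[[S]]}P] ⇒ [{[[[]]]}P]   [S → [ ]]
[{[[[]]]}P] ⇒ [{[[[]]]}{}]   [P → { }]

P ⇒ S ⇒ [P] ⇒ [{P}P] ⇒ [{S}P] ⇒ [{[P]}P] ⇒ [{[S]}P] ⇒ [{[[P]]}P] ⇒ [{[[S]]}P] ⇒ [{[[[]]]}P] ⇒ [{[[[]]]}{}]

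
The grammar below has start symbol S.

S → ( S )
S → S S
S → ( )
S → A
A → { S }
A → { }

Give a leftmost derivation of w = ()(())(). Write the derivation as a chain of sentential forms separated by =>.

S=>SS=>SSS=>()SS=>()(S)S=>()(())S=>()(())()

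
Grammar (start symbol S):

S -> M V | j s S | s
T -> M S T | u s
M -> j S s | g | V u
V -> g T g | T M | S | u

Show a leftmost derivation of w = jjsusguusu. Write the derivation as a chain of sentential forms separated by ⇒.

S⇒MV⇒jSsV⇒jjsSsV⇒jjsMVsV⇒jjsVuVsV⇒jjsTMuVsV⇒jjsusMuVsV⇒jjsusguVsV⇒jjsusguusV⇒jjsusguusu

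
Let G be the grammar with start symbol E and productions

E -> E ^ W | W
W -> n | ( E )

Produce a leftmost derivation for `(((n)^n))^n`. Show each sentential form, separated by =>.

E => E^W => W^W => (E)^W => (W)^W => ((E))^W => ((E^W))^W => ((W^W))^W => (((E)^W))^W => (((W)^W))^W => (((n)^W))^W => (((n)^n))^W => (((n)^n))^n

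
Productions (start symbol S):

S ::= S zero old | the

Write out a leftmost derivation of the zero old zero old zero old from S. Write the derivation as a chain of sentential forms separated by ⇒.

S ⇒ S zero old   [S ::= S zero old]
S zero old ⇒ S zero old zero old   [S ::= S zero old]
S zero old zero old ⇒ S zero old zero old zero old   [S ::= S zero old]
S zero old zero old zero old ⇒ the zero old zero old zero old   [S ::= the]

S ⇒ S zero old ⇒ S zero old zero old ⇒ S zero old zero old zero old ⇒ the zero old zero old zero old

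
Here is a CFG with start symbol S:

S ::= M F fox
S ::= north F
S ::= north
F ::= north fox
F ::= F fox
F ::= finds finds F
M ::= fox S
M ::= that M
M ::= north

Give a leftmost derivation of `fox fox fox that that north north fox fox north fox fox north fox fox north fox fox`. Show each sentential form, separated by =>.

S => M F fox => fox S F fox => fox M F fox F fox => fox fox S F fox F fox => fox fox M F fox F fox F fox => fox fox fox S F fox F fox F fox => fox fox fox M F fox F fox F fox F fox => fox fox fox that M F fox F fox F fox F fox => fox fox fox that that M F fox F fox F fox F fox => fox fox fox that that north F fox F fox F fox F fox => fox fox fox that that north north fox fox F fox F fox F fox => fox fox fox that that north north fox fox north fox fox F fox F fox => fox fox fox that that north north fox fox north fox fox north fox fox F fox => fox fox fox that that north north fox fox north fox fox north fox fox north fox fox

S => M F fox   [S ::= M F fox]
M F fox => fox S F fox   [M ::= fox S]
fox S F fox => fox M F fox F fox   [S ::= M F fox]
fox M F fox F fox => fox fox S F fox F fox   [M ::= fox S]
fox fox S F fox F fox => fox fox M F fox F fox F fox   [S ::= M F fox]
fox fox M F fox F fox F fox => fox fox fox S F fox F fox F fox   [M ::= fox S]
fox fox fox S F fox F fox F fox => fox fox fox M F fox F fox F fox F fox   [S ::= M F fox]
fox fox fox M F fox F fox F fox F fox => fox fox fox that M F fox F fox F fox F fox   [M ::= that M]
fox fox fox that M F fox F fox F fox F fox => fox fox fox that that M F fox F fox F fox F fox   [M ::= that M]
fox fox fox that that M F fox F fox F fox F fox => fox fox fox that that north F fox F fox F fox F fox   [M ::= north]
fox fox fox that that north F fox F fox F fox F fox => fox fox fox that that north north fox fox F fox F fox F fox   [F ::= north fox]
fox fox fox that that north north fox fox F fox F fox F fox => fox fox fox that that north north fox fox north fox fox F fox F fox   [F ::= north fox]
fox fox fox that that north north fox fox north fox fox F fox F fox => fox fox fox that that north north fox fox north fox fox north fox fox F fox   [F ::= north fox]
fox fox fox that that north north fox fox north fox fox north fox fox F fox => fox fox fox that that north north fox fox north fox fox north fox fox north fox fox   [F ::= north fox]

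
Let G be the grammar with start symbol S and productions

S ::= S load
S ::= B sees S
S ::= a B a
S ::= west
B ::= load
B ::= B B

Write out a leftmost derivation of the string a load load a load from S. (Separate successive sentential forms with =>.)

S => S load => a B a load => a B B a load => a load B a load => a load load a load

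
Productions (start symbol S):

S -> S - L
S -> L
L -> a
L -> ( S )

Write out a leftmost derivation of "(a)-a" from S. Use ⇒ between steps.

S⇒S-L⇒L-L⇒(S)-L⇒(L)-L⇒(a)-L⇒(a)-a

S ⇒ S-L   [S -> S - L]
S-L ⇒ L-L   [S -> L]
L-L ⇒ (S)-L   [L -> ( S )]
(S)-L ⇒ (L)-L   [S -> L]
(L)-L ⇒ (a)-L   [L -> a]
(a)-L ⇒ (a)-a   [L -> a]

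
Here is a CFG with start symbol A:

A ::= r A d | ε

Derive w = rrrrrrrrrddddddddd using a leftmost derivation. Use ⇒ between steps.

A ⇒ rAd   [A ::= r A d]
rAd ⇒ rrAdd   [A ::= r A d]
rrAdd ⇒ rrrAddd   [A ::= r A d]
rrrAddd ⇒ rrrrAdddd   [A ::= r A d]
rrrrAdddd ⇒ rrrrrAddddd   [A ::= r A d]
rrrrrAddddd ⇒ rrrrrrAdddddd   [A ::= r A d]
rrrrrrAdddddd ⇒ rrrrrrrAddddddd   [A ::= r A d]
rrrrrrrAddddddd ⇒ rrrrrrrrAdddddddd   [A ::= r A d]
rrrrrrrrAdddddddd ⇒ rrrrrrrrrAddddddddd   [A ::= r A d]
rrrrrrrrrAddddddddd ⇒ rrrrrrrrrddddddddd   [A ::= ε]

A⇒rAd⇒rrAdd⇒rrrAddd⇒rrrrAdddd⇒rrrrrAddddd⇒rrrrrrAdddddd⇒rrrrrrrAddddddd⇒rrrrrrrrAdddddddd⇒rrrrrrrrrAddddddddd⇒rrrrrrrrrddddddddd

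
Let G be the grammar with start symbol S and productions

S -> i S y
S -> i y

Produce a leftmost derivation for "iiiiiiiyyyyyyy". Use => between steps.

S => iSy => iiSyy => iiiSyyy => iiiiSyyyy => iiiiiSyyyyy => iiiiiiSyyyyyy => iiiiiiiyyyyyyy

S => iSy   [S -> i S y]
iSy => iiSyy   [S -> i S y]
iiSyy => iiiSyyy   [S -> i S y]
iiiSyyy => iiiiSyyyy   [S -> i S y]
iiiiSyyyy => iiiiiSyyyyy   [S -> i S y]
iiiiiSyyyyy => iiiiiiSyyyyyy   [S -> i S y]
iiiiiiSyyyyyy => iiiiiiiyyyyyyy   [S -> i y]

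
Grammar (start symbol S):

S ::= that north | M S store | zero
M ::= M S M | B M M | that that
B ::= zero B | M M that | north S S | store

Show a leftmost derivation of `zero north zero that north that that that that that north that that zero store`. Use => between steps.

S => M S store   [S ::= M S store]
M S store => M S M S store   [M ::= M S M]
M S M S store => B M M S M S store   [M ::= B M M]
B M M S M S store => zero B M M S M S store   [B ::= zero B]
zero B M M S M S store => zero north S S M M S M S store   [B ::= north S S]
zero north S S M M S M S store => zero north zero S M M S M S store   [S ::= zero]
zero north zero S M M S M S store => zero north zero that north M M S M S store   [S ::= that north]
zero north zero that north M M S M S store => zero north zero that north that that M S M S store   [M ::= that that]
zero north zero that north that that M S M S store => zero north zero that north that that that that S M S store   [M ::= that that]
zero north zero that north that that that that S M S store => zero north zero that north that that that that that north M S store   [S ::= that north]
zero north zero that north that that that that that north M S store => zero north zero that north that that that that that north that that S store   [M ::= that that]
zero north zero that north that that that that that north that that S store => zero north zero that north that that that that that north that that zero store   [S ::= zero]

S => M S store => M S M S store => B M M S M S store => zero B M M S M S store => zero north S S M M S M S store => zero north zero S M M S M S store => zero north zero that north M M S M S store => zero north zero that north that that M S M S store => zero north zero that north that that that that S M S store => zero north zero that north that that that that that north M S store => zero north zero that north that that that that that north that that S store => zero north zero that north that that that that that north that that zero store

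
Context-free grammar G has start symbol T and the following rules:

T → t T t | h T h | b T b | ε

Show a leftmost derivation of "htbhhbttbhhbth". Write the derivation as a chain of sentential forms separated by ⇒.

T ⇒ hTh ⇒ htTth ⇒ htbTbth ⇒ htbhThbth ⇒ htbhhThhbth ⇒ htbhhbTbhhbth ⇒ htbhhbtTtbhhbth ⇒ htbhhbttbhhbth

T ⇒ hTh   [T → h T h]
hTh ⇒ htTth   [T → t T t]
htTth ⇒ htbTbth   [T → b T b]
htbTbth ⇒ htbhThbth   [T → h T h]
htbhThbth ⇒ htbhhThhbth   [T → h T h]
htbhhThhbth ⇒ htbhhbTbhhbth   [T → b T b]
htbhhbTbhhbth ⇒ htbhhbtTtbhhbth   [T → t T t]
htbhhbtTtbhhbth ⇒ htbhhbttbhhbth   [T → ε]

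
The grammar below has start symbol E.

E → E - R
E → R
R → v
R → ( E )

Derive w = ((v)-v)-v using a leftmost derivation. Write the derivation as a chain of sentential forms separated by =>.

E=>E-R=>R-R=>(E)-R=>(E-R)-R=>(R-R)-R=>((E)-R)-R=>((R)-R)-R=>((v)-R)-R=>((v)-v)-R=>((v)-v)-v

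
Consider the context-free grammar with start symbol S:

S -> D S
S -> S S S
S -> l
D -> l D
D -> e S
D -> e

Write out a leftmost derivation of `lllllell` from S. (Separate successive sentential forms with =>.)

S => DS => lDS => llDS => lllDS => llllDS => lllllDS => llllleSS => lllllelS => lllllell

S => DS   [S -> D S]
DS => lDS   [D -> l D]
lDS => llDS   [D -> l D]
llDS => lllDS   [D -> l D]
lllDS => llllDS   [D -> l D]
llllDS => lllllDS   [D -> l D]
lllllDS => llllleSS   [D -> e S]
llllleSS => lllllelS   [S -> l]
lllllelS => lllllell   [S -> l]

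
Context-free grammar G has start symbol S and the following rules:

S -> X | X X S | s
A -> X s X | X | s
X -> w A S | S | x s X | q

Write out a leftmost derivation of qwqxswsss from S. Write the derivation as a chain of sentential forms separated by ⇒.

S ⇒ XXS   [S -> X X S]
XXS ⇒ qXS   [X -> q]
qXS ⇒ qwASS   [X -> w A S]
qwASS ⇒ qwXSS   [A -> X]
qwXSS ⇒ qwqSS   [X -> q]
qwqSS ⇒ qwqXS   [S -> X]
qwqXS ⇒ qwqxsXS   [X -> x s X]
qwqxsXS ⇒ qwqxswASS   [X -> w A S]
qwqxswASS ⇒ qwqxswsSS   [A -> s]
qwqxswsSS ⇒ qwqxswssS   [S -> s]
qwqxswssS ⇒ qwqxswsss   [S -> s]

S⇒XXS⇒qXS⇒qwASS⇒qwXSS⇒qwqSS⇒qwqXS⇒qwqxsXS⇒qwqxswASS⇒qwqxswsSS⇒qwqxswssS⇒qwqxswsss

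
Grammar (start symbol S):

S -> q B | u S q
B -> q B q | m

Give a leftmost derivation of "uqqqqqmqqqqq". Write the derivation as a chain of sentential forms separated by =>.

S => uSq => uqBq => uqqBqq => uqqqBqqq => uqqqqBqqqq => uqqqqqBqqqqq => uqqqqqmqqqqq

S => uSq   [S -> u S q]
uSq => uqBq   [S -> q B]
uqBq => uqqBqq   [B -> q B q]
uqqBqq => uqqqBqqq   [B -> q B q]
uqqqBqqq => uqqqqBqqqq   [B -> q B q]
uqqqqBqqqq => uqqqqqBqqqqq   [B -> q B q]
uqqqqqBqqqqq => uqqqqqmqqqqq   [B -> m]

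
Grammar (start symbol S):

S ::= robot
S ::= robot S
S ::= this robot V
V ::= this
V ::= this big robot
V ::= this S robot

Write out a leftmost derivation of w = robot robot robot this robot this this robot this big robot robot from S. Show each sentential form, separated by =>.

S => robot S => robot robot S => robot robot robot S => robot robot robot this robot V => robot robot robot this robot this S robot => robot robot robot this robot this this robot V robot => robot robot robot this robot this this robot this big robot robot

S => robot S   [S ::= robot S]
robot S => robot robot S   [S ::= robot S]
robot robot S => robot robot robot S   [S ::= robot S]
robot robot robot S => robot robot robot this robot V   [S ::= this robot V]
robot robot robot this robot V => robot robot robot this robot this S robot   [V ::= this S robot]
robot robot robot this robot this S robot => robot robot robot this robot this this robot V robot   [S ::= this robot V]
robot robot robot this robot this this robot V robot => robot robot robot this robot this this robot this big robot robot   [V ::= this big robot]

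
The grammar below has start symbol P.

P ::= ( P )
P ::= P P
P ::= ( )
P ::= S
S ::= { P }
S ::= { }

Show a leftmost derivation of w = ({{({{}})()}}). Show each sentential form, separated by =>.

P => (P)   [P ::= ( P )]
(P) => (S)   [P ::= S]
(S) => ({P})   [S ::= { P }]
({P}) => ({S})   [P ::= S]
({S}) => ({{P}})   [S ::= { P }]
({{P}}) => ({{PP}})   [P ::= P P]
({{PP}}) => ({{(P)P}})   [P ::= ( P )]
({{(P)P}}) => ({{(S)P}})   [P ::= S]
({{(S)P}}) => ({{({P})P}})   [S ::= { P }]
({{({P})P}}) => ({{({S})P}})   [P ::= S]
({{({S})P}}) => ({{({{}})P}})   [S ::= { }]
({{({{}})P}}) => ({{({{}})()}})   [P ::= ( )]

P=>(P)=>(S)=>({P})=>({S})=>({{P}})=>({{PP}})=>({{(P)P}})=>({{(S)P}})=>({{({P})P}})=>({{({S})P}})=>({{({{}})P}})=>({{({{}})()}})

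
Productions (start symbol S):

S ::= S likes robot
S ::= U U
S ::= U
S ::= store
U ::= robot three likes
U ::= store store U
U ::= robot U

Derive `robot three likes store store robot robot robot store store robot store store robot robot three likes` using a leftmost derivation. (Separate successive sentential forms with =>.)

S => U U => robot three likes U => robot three likes store store U => robot three likes store store robot U => robot three likes store store robot robot U => robot three likes store store robot robot robot U => robot three likes store store robot robot robot store store U => robot three likes store store robot robot robot store store robot U => robot three likes store store robot robot robot store store robot store store U => robot three likes store store robot robot robot store store robot store store robot U => robot three likes store store robot robot robot store store robot store store robot robot three likes

S => U U   [S ::= U U]
U U => robot three likes U   [U ::= robot three likes]
robot three likes U => robot three likes store store U   [U ::= store store U]
robot three likes store store U => robot three likes store store robot U   [U ::= robot U]
robot three likes store store robot U => robot three likes store store robot robot U   [U ::= robot U]
robot three likes store store robot robot U => robot three likes store store robot robot robot U   [U ::= robot U]
robot three likes store store robot robot robot U => robot three likes store store robot robot robot store store U   [U ::= store store U]
robot three likes store store robot robot robot store store U => robot three likes store store robot robot robot store store robot U   [U ::= robot U]
robot three likes store store robot robot robot store store robot U => robot three likes store store robot robot robot store store robot store store U   [U ::= store store U]
robot three likes store store robot robot robot store store robot store store U => robot three likes store store robot robot robot store store robot store store robot U   [U ::= robot U]
robot three likes store store robot robot robot store store robot store store robot U => robot three likes store store robot robot robot store store robot store store robot robot three likes   [U ::= robot three likes]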